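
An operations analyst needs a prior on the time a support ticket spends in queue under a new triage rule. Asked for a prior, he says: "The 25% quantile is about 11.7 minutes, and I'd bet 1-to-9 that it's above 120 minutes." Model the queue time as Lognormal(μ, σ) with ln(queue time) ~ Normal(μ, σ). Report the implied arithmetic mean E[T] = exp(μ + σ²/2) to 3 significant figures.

E[T] ≈ 53 minutes

If T ~ Lognormal(μ,σ) then ln T ~ Normal(μ,σ), so the p-quantile of ln T is μ + z_p·σ.
ln(11.7) = 2.46 and ln(120) = 4.787; z_{0.25} = -0.6745, z_{0.9} = 1.282.
σ = (4.787 − 2.46)/(1.282 − (-0.6745)) = 1.190.
μ = 2.46 − (-0.6745)·1.190 = 3.262.
E[T] = exp(μ + σ²/2) = exp(3.262 + 0.7082) = 53 minutes.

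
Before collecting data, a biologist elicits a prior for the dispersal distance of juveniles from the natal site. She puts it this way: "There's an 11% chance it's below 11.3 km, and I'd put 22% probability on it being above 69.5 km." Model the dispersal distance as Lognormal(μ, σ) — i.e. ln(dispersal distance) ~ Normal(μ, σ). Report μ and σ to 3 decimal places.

If T ~ Lognormal(μ,σ) then ln T ~ Normal(μ,σ), so the p-quantile of ln T is μ + z_p·σ.
ln(11.3) = 2.425 and ln(69.5) = 4.241; z_{0.11} = -1.227, z_{0.78} = 0.7722.
σ = (4.241 − 2.425)/(0.7722 − (-1.227)) = 0.909.
μ = 2.425 − (-1.227)·0.909 = 3.540.

μ ≈ 3.540, σ ≈ 0.909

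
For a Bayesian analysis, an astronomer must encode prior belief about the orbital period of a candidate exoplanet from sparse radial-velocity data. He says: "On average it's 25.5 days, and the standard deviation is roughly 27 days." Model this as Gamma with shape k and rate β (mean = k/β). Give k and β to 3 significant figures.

k ≈ 0.892, β ≈ 0.035

For Gamma(k, rate β): mean = k/β, variance = k/β², so CV = 1/√k.
CV = SD/mean = 27/25.5 = 1.059, hence k = 1/CV² = 0.892.
Then β = k/mean = 0.892/25.5 = 0.035.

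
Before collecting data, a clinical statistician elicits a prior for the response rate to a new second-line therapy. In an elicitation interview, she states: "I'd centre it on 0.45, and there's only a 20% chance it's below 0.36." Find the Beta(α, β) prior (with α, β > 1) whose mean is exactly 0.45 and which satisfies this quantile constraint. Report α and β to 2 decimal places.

With mean 0.45 fixed, write α = 0.45s, β = 0.55s where s = α+β.
Need P(θ < 0.36) = 0.2 under Beta(0.45s, 0.55s). Normal approximation: (q−m)/√(m(1−m)/s) ≈ z_{0.2} = -0.842, so s ≈ 0.45·0.55·(-0.842)²/(0.36−0.45)² = 21.6.
At s = 21.6: P(θ<0.36) ≈ 0.202. Adjusting to match 0.2 gives s ≈ 21.97.
So α = 0.45·21.97 ≈ 9.88, β = 0.55·21.97 ≈ 12.08.

α ≈ 9.88, β ≈ 12.08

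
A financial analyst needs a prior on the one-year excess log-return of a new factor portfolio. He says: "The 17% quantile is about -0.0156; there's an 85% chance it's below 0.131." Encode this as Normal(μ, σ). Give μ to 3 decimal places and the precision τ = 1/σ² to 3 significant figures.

For Normal(μ,σ), the p-quantile is μ + z_p·σ. Here z_{0.17} = -0.9542, z_{0.85} = 1.036.
So -0.0156 = μ − 0.9542σ and 0.131 = μ + 1.036σ.
Subtracting: σ = (0.131 − -0.0156)/(1.036 − (-0.9542)) = 0.074.
Then μ = -0.0156 − (-0.9542)·0.074 = 0.055.
Precision τ = 1/σ² = 1/0.07365² = 184.

μ = 0.055, τ = 184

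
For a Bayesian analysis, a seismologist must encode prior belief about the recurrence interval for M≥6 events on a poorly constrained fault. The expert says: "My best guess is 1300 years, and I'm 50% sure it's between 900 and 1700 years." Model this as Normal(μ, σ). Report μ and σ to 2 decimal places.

μ = 1300.00, σ = 593.04

A symmetric 50% interval runs μ ± z·σ with z = 0.6745.
Half-width = 400, so σ = 400/0.6745 = 593.04.
μ is the stated best guess, 1300.00.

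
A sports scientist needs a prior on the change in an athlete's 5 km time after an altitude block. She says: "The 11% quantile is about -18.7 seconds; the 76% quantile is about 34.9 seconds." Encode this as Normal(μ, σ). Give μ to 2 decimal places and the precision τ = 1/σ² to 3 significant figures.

μ = 15.31, τ = 0.0013

The p-quantile of Normal(μ,σ) is μ + z_p·σ, with z_{0.11} = -1.227 and z_{0.76} = 0.7063.
Eliminate σ: μ = (z₂·x₁ − z₁·x₂)/(z₂ − z₁) = (0.7063·-18.7 − (-1.227)·34.9)/1.933 = 15.31.
Then σ = (x₂ − x₁)/(z₂ − z₁) = (34.9 − -18.7)/1.933 = 27.73.
Precision τ = 1/σ² = 1/27.73² = 0.0013.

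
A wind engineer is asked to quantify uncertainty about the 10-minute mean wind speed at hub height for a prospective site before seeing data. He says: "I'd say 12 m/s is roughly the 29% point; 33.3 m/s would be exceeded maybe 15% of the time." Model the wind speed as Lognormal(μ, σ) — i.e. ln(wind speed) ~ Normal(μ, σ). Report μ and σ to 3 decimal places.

μ ≈ 2.840, σ ≈ 0.642

If T ~ Lognormal(μ,σ) then ln T ~ Normal(μ,σ), so the p-quantile of ln T is μ + z_p·σ.
ln(12) = 2.485 and ln(33.3) = 3.506; z_{0.29} = -0.5534, z_{0.85} = 1.036.
σ = (3.506 − 2.485)/(1.036 − (-0.5534)) = 0.642.
μ = 2.485 − (-0.5534)·0.642 = 2.840.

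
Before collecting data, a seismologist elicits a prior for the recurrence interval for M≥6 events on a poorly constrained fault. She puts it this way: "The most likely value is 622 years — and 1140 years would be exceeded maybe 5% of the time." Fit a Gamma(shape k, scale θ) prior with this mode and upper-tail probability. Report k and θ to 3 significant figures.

k ≈ 8.59, θ ≈ 82

Gamma(k,θ) with k>1 has mode (k−1)θ, so θ = 622/(k−1).
Need P(X < 1140) = 0.95 with θ tied to k this way. Start at k = 2, θ = 622: P(X<1140) ≈ 0.547.
Too low — raise k to concentrate. Iterating converges to k ≈ 8.59.
Then θ = 622/(8.59−1) ≈ 82.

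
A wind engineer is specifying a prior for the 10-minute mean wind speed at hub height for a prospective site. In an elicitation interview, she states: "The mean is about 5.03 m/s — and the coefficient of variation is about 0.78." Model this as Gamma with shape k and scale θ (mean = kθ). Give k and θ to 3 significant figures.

k ≈ 1.64, θ ≈ 3.06

For Gamma(k, scale θ): mean = kθ, variance = kθ², so CV = 1/√k.
CV = 0.78, hence k = 1/CV² = 1.64.
Then θ = mean/k = 5.03/1.64 = 3.06.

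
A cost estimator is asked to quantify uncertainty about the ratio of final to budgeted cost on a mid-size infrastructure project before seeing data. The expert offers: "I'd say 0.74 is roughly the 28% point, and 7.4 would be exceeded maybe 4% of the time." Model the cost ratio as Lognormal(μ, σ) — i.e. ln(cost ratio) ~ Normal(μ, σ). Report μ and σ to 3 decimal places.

μ ≈ 0.274, σ ≈ 0.987

If T ~ Lognormal(μ,σ) then ln T ~ Normal(μ,σ), so the p-quantile of ln T is μ + z_p·σ.
ln(0.74) = -0.3011 and ln(7.4) = 2.001; z_{0.28} = -0.5828, z_{0.96} = 1.751.
σ = (2.001 − -0.3011)/(1.751 − (-0.5828)) = 0.987.
μ = -0.3011 − (-0.5828)·0.987 = 0.274.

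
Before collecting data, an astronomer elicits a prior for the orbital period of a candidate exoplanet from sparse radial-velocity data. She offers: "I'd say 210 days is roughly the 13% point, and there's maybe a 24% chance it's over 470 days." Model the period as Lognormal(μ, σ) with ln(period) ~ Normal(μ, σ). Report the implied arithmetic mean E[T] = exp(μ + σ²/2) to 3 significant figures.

If T ~ Lognormal(μ,σ) then ln T ~ Normal(μ,σ), so the p-quantile of ln T is μ + z_p·σ.
ln(210) = 5.347 and ln(470) = 6.153; z_{0.13} = -1.126, z_{0.76} = 0.7063.
σ = (6.153 − 5.347)/(0.7063 − (-1.126)) = 0.440.
μ = 5.347 − (-1.126)·0.440 = 5.842.
E[T] = exp(μ + σ²/2) = exp(5.842 + 0.0966) = 380 days.

E[T] ≈ 380 days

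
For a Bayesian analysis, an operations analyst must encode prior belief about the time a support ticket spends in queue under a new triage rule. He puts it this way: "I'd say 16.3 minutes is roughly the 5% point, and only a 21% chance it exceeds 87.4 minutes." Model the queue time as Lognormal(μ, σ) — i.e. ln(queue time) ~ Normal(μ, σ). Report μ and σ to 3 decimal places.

If T ~ Lognormal(μ,σ) then ln T ~ Normal(μ,σ), so the p-quantile of ln T is μ + z_p·σ.
ln(16.3) = 2.791 and ln(87.4) = 4.47; z_{0.05} = -1.645, z_{0.79} = 0.8064.
σ = (4.47 − 2.791)/(0.8064 − (-1.645)) = 0.685.
μ = 2.791 − (-1.645)·0.685 = 3.918.

μ ≈ 3.918, σ ≈ 0.685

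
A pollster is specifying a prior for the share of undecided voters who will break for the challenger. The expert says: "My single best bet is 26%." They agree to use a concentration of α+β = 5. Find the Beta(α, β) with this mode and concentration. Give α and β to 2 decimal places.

For α,β > 1 the Beta mode is (α−1)/(α+β−2). With α+β = 5, the mode is (α−1)/3.
Set (α−1)/3 = 0.26 → α = 1 + 0.26·3 = 1.78.
β = 5 − α = 3.22.

α = 1.78, β = 3.22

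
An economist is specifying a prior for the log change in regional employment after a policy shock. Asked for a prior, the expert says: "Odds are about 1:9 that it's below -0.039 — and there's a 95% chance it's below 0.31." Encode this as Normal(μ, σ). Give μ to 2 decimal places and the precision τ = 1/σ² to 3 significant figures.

The p-quantile of Normal(μ,σ) is μ + z_p·σ, with z_{0.1} = -1.282 and z_{0.95} = 1.645.
Eliminate σ: μ = (z₂·x₁ − z₁·x₂)/(z₂ − z₁) = (1.645·-0.039 − (-1.282)·0.31)/2.926 = 0.11.
Then σ = (x₂ − x₁)/(z₂ − z₁) = (0.31 − -0.039)/2.926 = 0.12.
Precision τ = 1/σ² = 1/0.1193² = 70.3.

μ = 0.11, τ = 70.3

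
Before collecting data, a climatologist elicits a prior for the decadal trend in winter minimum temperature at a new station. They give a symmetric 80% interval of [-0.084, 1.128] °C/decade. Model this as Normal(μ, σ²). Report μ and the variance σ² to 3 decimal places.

μ = 0.522, σ² = 0.224

A symmetric 80% interval runs μ ± z·σ with z = 1.282.
Half-width = 0.606, so σ = 0.606/1.282 = 0.4729 and σ² = 0.224.
μ is the interval midpoint, 0.522.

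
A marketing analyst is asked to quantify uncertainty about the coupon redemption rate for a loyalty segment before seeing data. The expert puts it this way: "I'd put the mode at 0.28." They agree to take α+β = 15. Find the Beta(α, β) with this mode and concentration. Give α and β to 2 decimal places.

α = 4.64, β = 10.36

For α,β > 1 the Beta mode is (α−1)/(α+β−2). With α+β = 15, the mode is (α−1)/13.
Set (α−1)/13 = 0.28 → α = 1 + 0.28·13 = 4.64.
β = 15 − α = 10.36.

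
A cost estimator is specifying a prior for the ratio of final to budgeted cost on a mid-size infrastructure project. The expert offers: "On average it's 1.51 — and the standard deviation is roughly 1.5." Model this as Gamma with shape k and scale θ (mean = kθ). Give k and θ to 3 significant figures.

k ≈ 1.01, θ ≈ 1.49

For Gamma(k, scale θ): mean = kθ, variance = kθ², so CV = 1/√k.
CV = SD/mean = 1.5/1.51 = 0.9934, hence k = 1/CV² = 1.01.
Then θ = mean/k = 1.51/1.01 = 1.49.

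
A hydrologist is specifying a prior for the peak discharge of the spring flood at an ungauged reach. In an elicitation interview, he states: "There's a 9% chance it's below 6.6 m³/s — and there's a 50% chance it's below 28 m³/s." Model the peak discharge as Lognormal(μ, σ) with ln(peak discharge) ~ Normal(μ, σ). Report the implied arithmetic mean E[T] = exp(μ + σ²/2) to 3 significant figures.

E[T] ≈ 50.1 m³/s

If T ~ Lognormal(μ,σ) then ln T ~ Normal(μ,σ), so the p-quantile of ln T is μ + z_p·σ.
ln(6.6) = 1.887 and ln(28) = 3.332; z_{0.09} = -1.341, z_{0.5} = 0.
σ = (3.332 − 1.887)/(0 − (-1.341)) = 1.078.
μ = 1.887 − (-1.341)·1.078 = 3.332.
E[T] = exp(μ + σ²/2) = exp(3.332 + 0.5809) = 50.1 m³/s.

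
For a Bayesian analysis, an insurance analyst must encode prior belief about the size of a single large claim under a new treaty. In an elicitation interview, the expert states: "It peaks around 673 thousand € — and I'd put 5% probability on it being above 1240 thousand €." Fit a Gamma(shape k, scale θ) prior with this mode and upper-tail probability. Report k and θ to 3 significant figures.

k ≈ 8.45, θ ≈ 90.3

Gamma(k,θ) with k>1 has mode (k−1)θ, so θ = 673/(k−1).
Need P(X < 1240) = 0.95 with θ tied to k this way. Start at k = 2, θ = 673: P(X<1240) ≈ 0.550.
Too low — raise k to concentrate. Iterating converges to k ≈ 8.45.
Then θ = 673/(8.45−1) ≈ 90.3.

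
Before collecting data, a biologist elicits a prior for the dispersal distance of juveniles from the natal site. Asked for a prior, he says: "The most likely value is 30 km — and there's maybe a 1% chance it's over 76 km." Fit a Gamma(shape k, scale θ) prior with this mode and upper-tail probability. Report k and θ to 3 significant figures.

Gamma(k,θ) with k>1 has mode (k−1)θ, so θ = 30/(k−1).
Need P(X < 76) = 0.99 with θ tied to k this way. Start at k = 2, θ = 30: P(X<76) ≈ 0.719.
Too low — raise k to concentrate. Iterating converges to k ≈ 6.42.
Then θ = 30/(6.42−1) ≈ 5.54.

k ≈ 6.42, θ ≈ 5.54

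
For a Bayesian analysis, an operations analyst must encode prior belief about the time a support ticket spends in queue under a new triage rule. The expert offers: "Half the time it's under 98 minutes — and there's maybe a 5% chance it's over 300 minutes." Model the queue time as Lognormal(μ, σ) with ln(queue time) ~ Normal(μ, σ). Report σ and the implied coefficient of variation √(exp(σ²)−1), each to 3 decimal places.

If T ~ Lognormal(μ,σ) then ln T ~ Normal(μ,σ), so the p-quantile of ln T is μ + z_p·σ.
ln(98) = 4.585 and ln(300) = 5.704; z_{0.5} = 0, z_{0.95} = 1.645.
σ = (5.704 − 4.585)/(1.645 − (0)) = 0.680.
μ = 4.585 − (0)·0.680 = 4.585.
CV = √(exp(σ²)−1) = √(exp(0.4627)−1) = 0.767.

σ ≈ 0.680, CV ≈ 0.767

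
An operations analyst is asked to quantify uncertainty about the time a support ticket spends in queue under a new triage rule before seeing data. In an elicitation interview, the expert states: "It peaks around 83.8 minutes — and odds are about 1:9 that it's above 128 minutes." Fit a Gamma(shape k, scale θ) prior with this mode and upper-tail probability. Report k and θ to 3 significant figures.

k ≈ 11.4, θ ≈ 8.06

Gamma(k,θ) with k>1 has mode (k−1)θ, so θ = 83.8/(k−1).
Need P(X < 128) = 0.9 with θ tied to k this way. Start at k = 2, θ = 83.8: P(X<128) ≈ 0.451.
Too low — raise k to concentrate. Iterating converges to k ≈ 11.4.
Then θ = 83.8/(11.4−1) ≈ 8.06.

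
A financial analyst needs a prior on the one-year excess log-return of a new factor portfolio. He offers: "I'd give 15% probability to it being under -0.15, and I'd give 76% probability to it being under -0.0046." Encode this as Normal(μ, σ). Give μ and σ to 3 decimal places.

The p-quantile of Normal(μ,σ) is μ + z_p·σ, with z_{0.15} = -1.036 and z_{0.76} = 0.7063.
Eliminate σ: μ = (z₂·x₁ − z₁·x₂)/(z₂ − z₁) = (0.7063·-0.15 − (-1.036)·-0.0046)/1.743 = -0.064.
Then σ = (x₂ − x₁)/(z₂ − z₁) = (-0.0046 − -0.15)/1.743 = 0.083.

μ = -0.064, σ = 0.083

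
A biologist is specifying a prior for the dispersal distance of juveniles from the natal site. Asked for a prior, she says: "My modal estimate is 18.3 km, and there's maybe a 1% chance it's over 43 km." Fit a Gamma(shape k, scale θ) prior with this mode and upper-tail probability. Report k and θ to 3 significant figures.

Gamma(k,θ) with k>1 has mode (k−1)θ, so θ = 18.3/(k−1).
Need P(X < 43) = 0.99 with θ tied to k this way. Start at k = 2, θ = 18.3: P(X<43) ≈ 0.680.
Too low — raise k to concentrate. Iterating converges to k ≈ 7.52.
Then θ = 18.3/(7.52−1) ≈ 2.81.

k ≈ 7.52, θ ≈ 2.81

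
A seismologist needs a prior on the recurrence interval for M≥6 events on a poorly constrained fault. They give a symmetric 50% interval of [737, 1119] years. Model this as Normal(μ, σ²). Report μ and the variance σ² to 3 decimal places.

A symmetric 50% interval runs μ ± z·σ with z = 0.6745.
Half-width = 191, so σ = 191/0.6745 = 283.1770 and σ² = 80189.227.
μ is the interval midpoint, 928.000.

μ = 928.000, σ² = 80189.227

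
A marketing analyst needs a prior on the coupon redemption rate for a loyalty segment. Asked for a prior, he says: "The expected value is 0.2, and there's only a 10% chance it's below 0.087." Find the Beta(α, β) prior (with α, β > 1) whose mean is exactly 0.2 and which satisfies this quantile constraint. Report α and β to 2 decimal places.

α ≈ 3.36, β ≈ 13.44

With mean 0.2 fixed, write α = 0.2s, β = 0.8s where s = α+β.
Need P(θ < 0.087) = 0.1 under Beta(0.2s, 0.8s). Normal approximation: (q−m)/√(m(1−m)/s) ≈ z_{0.1} = -1.28, so s ≈ 0.2·0.8·(-1.28)²/(0.087−0.2)² = 20.6.
At s = 20.6: P(θ<0.087) ≈ 0.074. Adjusting to match 0.1 gives s ≈ 16.81.
So α = 0.2·16.81 ≈ 3.36, β = 0.8·16.81 ≈ 13.44.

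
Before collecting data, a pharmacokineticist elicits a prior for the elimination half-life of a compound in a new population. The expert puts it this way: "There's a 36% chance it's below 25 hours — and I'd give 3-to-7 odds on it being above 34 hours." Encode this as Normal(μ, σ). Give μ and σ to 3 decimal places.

The p-quantile of Normal(μ,σ) is μ + z_p·σ, with z_{0.36} = -0.3585 and z_{0.7} = 0.5244.
Eliminate σ: μ = (z₂·x₁ − z₁·x₂)/(z₂ − z₁) = (0.5244·25 − (-0.3585)·34)/0.8829 = 28.654.
Then σ = (x₂ − x₁)/(z₂ − z₁) = (34 − 25)/0.8829 = 10.194.

μ = 28.654, σ = 10.194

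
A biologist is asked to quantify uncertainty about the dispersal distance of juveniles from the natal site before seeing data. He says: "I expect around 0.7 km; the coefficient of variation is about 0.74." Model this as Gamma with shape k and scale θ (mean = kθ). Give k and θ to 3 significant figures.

k ≈ 1.83, θ ≈ 0.383

For Gamma(k, scale θ): mean = kθ, variance = kθ², so CV = 1/√k.
CV = 0.74, hence k = 1/CV² = 1.83.
Then θ = mean/k = 0.7/1.83 = 0.383.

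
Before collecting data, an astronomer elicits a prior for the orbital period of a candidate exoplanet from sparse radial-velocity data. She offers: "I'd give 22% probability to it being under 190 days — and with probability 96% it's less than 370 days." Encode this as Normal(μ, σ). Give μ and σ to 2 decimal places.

The p-quantile of Normal(μ,σ) is μ + z_p·σ, with z_{0.22} = -0.7722 and z_{0.96} = 1.751.
Eliminate σ: μ = (z₂·x₁ − z₁·x₂)/(z₂ − z₁) = (1.751·190 − (-0.7722)·370)/2.523 = 245.09.
Then σ = (x₂ − x₁)/(z₂ − z₁) = (370 − 190)/2.523 = 71.35.

μ = 245.09, σ = 71.35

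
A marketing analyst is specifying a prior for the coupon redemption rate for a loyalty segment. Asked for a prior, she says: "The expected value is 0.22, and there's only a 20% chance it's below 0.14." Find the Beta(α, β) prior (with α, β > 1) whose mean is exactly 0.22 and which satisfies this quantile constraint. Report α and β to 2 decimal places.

α ≈ 4.34, β ≈ 15.38

With mean 0.22 fixed, write α = 0.22s, β = 0.78s where s = α+β.
Need P(θ < 0.14) = 0.2 under Beta(0.22s, 0.78s). Normal approximation: (q−m)/√(m(1−m)/s) ≈ z_{0.2} = -0.842, so s ≈ 0.22·0.78·(-0.842)²/(0.14−0.22)² = 19.0.
At s = 19.0: P(θ<0.14) ≈ 0.206. Adjusting to match 0.2 gives s ≈ 19.71.
So α = 0.22·19.71 ≈ 4.34, β = 0.78·19.71 ≈ 15.38.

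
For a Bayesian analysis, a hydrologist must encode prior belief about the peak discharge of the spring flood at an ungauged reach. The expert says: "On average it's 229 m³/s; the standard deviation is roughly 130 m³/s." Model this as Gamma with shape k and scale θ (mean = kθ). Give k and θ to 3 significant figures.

For Gamma(k, scale θ): mean = kθ, variance = kθ², so CV = 1/√k.
CV = SD/mean = 130/229 = 0.5677, hence k = 1/CV² = 3.1.
Then θ = mean/k = 229/3.1 = 73.8.

k ≈ 3.1, θ ≈ 73.8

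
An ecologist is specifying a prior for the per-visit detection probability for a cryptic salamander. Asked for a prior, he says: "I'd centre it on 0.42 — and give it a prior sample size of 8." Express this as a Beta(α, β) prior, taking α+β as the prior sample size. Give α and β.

Under the effective-sample-size interpretation, Beta(α, β) has prior mean α/(α+β) and prior sample size α+β.
So α+β = 8 and α/(α+β) = 0.42, giving α = 0.42·8 = 3.36 and β = 8 − 3.36 = 4.64.

α = 3.36, β = 4.64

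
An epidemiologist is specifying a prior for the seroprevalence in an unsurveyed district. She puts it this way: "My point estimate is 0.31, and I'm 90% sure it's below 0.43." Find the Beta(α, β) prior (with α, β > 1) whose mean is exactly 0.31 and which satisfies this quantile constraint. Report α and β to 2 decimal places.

With mean 0.31 fixed, write α = 0.31s, β = 0.69s where s = α+β.
Need P(θ < 0.43) = 0.9 under Beta(0.31s, 0.69s). Normal approximation: (q−m)/√(m(1−m)/s) ≈ z_{0.9} = 1.28, so s ≈ 0.31·0.69·(1.28)²/(0.43−0.31)² = 24.4.
At s = 24.4: P(θ<0.43) ≈ 0.896. Adjusting to match 0.9 gives s ≈ 25.29.
So α = 0.31·25.29 ≈ 7.84, β = 0.69·25.29 ≈ 17.45.

α ≈ 7.84, β ≈ 17.45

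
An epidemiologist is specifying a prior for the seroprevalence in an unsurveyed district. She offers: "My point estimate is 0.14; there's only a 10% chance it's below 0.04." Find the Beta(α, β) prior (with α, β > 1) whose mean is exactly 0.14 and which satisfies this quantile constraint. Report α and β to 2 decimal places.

α ≈ 1.96, β ≈ 12.03

With mean 0.14 fixed, write α = 0.14s, β = 0.86s where s = α+β.
Need P(θ < 0.04) = 0.1 under Beta(0.14s, 0.86s). Normal approximation: (q−m)/√(m(1−m)/s) ≈ z_{0.1} = -1.28, so s ≈ 0.14·0.86·(-1.28)²/(0.04−0.14)² = 19.8.
At s = 19.8: P(θ<0.04) ≈ 0.055. Adjusting to match 0.1 gives s ≈ 13.98.
So α = 0.14·13.98 ≈ 1.96, β = 0.86·13.98 ≈ 12.03.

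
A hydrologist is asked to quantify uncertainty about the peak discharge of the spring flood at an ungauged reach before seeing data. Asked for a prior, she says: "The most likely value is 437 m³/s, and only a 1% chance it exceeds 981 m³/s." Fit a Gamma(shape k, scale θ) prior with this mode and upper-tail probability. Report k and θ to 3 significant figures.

k ≈ 8.34, θ ≈ 59.5

Gamma(k,θ) with k>1 has mode (k−1)θ, so θ = 437/(k−1).
Need P(X < 981) = 0.99 with θ tied to k this way. Start at k = 2, θ = 437: P(X<981) ≈ 0.656.
Too low — raise k to concentrate. Iterating converges to k ≈ 8.34.
Then θ = 437/(8.34−1) ≈ 59.5.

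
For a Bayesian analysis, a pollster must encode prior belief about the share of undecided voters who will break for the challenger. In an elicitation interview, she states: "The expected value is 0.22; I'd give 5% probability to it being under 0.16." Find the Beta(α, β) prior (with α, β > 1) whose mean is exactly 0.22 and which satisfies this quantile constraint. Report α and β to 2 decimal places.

α ≈ 25.66, β ≈ 90.99

With mean 0.22 fixed, write α = 0.22s, β = 0.78s where s = α+β.
Need P(θ < 0.16) = 0.05 under Beta(0.22s, 0.78s). Normal approximation: (q−m)/√(m(1−m)/s) ≈ z_{0.05} = -1.64, so s ≈ 0.22·0.78·(-1.64)²/(0.16−0.22)² = 129.0.
At s = 129.0: P(θ<0.16) ≈ 0.041. Adjusting to match 0.05 gives s ≈ 116.65.
So α = 0.22·116.65 ≈ 25.66, β = 0.78·116.65 ≈ 90.99.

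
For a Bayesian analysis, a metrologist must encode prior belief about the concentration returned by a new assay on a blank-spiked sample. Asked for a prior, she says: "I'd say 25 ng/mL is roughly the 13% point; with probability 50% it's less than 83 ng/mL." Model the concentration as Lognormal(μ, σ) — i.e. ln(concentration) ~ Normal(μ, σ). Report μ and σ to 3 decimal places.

If T ~ Lognormal(μ,σ) then ln T ~ Normal(μ,σ), so the p-quantile of ln T is μ + z_p·σ.
ln(25) = 3.219 and ln(83) = 4.419; z_{0.13} = -1.126, z_{0.5} = 0.
σ = (4.419 − 3.219)/(0 − (-1.126)) = 1.065.
μ = 3.219 − (-1.126)·1.065 = 4.419.

μ ≈ 4.419, σ ≈ 1.065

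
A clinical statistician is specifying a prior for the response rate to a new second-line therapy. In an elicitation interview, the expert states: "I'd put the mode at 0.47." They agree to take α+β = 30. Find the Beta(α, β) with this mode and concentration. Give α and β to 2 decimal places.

For α,β > 1 the Beta mode is (α−1)/(α+β−2). With α+β = 30, the mode is (α−1)/28.
Set (α−1)/28 = 0.47 → α = 1 + 0.47·28 = 14.16.
β = 30 − α = 15.84.

α = 14.16, β = 15.84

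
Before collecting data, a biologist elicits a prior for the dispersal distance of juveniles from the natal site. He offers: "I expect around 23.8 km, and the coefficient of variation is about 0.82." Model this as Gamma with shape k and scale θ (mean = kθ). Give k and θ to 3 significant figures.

For Gamma(k, scale θ): mean = kθ, variance = kθ², so CV = 1/√k.
CV = 0.82, hence k = 1/CV² = 1.49.
Then θ = mean/k = 23.8/1.49 = 16.

k ≈ 1.49, θ ≈ 16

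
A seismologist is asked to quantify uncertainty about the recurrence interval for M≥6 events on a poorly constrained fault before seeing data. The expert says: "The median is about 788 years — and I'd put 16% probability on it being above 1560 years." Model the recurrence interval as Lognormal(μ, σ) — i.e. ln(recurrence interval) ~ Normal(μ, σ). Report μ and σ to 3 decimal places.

If T ~ Lognormal(μ,σ) then ln T ~ Normal(μ,σ), so the p-quantile of ln T is μ + z_p·σ.
ln(788) = 6.669 and ln(1560) = 7.352; z_{0.5} = 0, z_{0.84} = 0.9945.
σ = (7.352 − 6.669)/(0.9945 − (0)) = 0.687.
μ = 6.669 − (0)·0.687 = 6.669.

μ ≈ 6.669, σ ≈ 0.687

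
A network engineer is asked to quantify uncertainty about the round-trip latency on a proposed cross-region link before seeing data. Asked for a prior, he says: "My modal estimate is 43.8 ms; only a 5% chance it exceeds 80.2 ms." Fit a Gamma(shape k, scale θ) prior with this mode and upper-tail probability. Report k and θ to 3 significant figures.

Gamma(k,θ) with k>1 has mode (k−1)θ, so θ = 43.8/(k−1).
Need P(X < 80.2) = 0.95 with θ tied to k this way. Start at k = 2, θ = 43.8: P(X<80.2) ≈ 0.546.
Too low — raise k to concentrate. Iterating converges to k ≈ 8.61.
Then θ = 43.8/(8.61−1) ≈ 5.75.

k ≈ 8.61, θ ≈ 5.75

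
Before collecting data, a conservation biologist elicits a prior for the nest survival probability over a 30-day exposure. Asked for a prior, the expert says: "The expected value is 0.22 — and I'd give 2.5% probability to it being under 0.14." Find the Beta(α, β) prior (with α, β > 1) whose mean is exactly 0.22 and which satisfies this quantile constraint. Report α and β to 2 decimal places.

With mean 0.22 fixed, write α = 0.22s, β = 0.78s where s = α+β.
Need P(θ < 0.14) = 0.025 under Beta(0.22s, 0.78s). Normal approximation: (q−m)/√(m(1−m)/s) ≈ z_{0.025} = -1.96, so s ≈ 0.22·0.78·(-1.96)²/(0.14−0.22)² = 103.0.
At s = 103.0: P(θ<0.14) ≈ 0.016. Adjusting to match 0.025 gives s ≈ 87.22.
So α = 0.22·87.22 ≈ 19.19, β = 0.78·87.22 ≈ 68.03.

α ≈ 19.19, β ≈ 68.03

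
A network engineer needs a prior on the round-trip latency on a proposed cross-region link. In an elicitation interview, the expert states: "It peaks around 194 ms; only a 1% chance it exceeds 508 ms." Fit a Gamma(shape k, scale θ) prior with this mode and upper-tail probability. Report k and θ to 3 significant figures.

Gamma(k,θ) with k>1 has mode (k−1)θ, so θ = 194/(k−1).
Need P(X < 508) = 0.99 with θ tied to k this way. Start at k = 2, θ = 194: P(X<508) ≈ 0.736.
Too low — raise k to concentrate. Iterating converges to k ≈ 6.01.
Then θ = 194/(6.01−1) ≈ 38.7.

k ≈ 6.01, θ ≈ 38.7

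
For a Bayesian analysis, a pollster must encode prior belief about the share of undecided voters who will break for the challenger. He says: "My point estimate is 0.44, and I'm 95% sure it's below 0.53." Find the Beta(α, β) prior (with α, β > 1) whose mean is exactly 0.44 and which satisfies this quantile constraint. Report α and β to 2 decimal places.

With mean 0.44 fixed, write α = 0.44s, β = 0.56s where s = α+β.
Need P(θ < 0.53) = 0.95 under Beta(0.44s, 0.56s). Normal approximation: (q−m)/√(m(1−m)/s) ≈ z_{0.95} = 1.64, so s ≈ 0.44·0.56·(1.64)²/(0.53−0.44)² = 82.3.
At s = 82.3: P(θ<0.53) ≈ 0.949. Adjusting to match 0.95 gives s ≈ 82.96.
So α = 0.44·82.96 ≈ 36.50, β = 0.56·82.96 ≈ 46.46.

α ≈ 36.50, β ≈ 46.46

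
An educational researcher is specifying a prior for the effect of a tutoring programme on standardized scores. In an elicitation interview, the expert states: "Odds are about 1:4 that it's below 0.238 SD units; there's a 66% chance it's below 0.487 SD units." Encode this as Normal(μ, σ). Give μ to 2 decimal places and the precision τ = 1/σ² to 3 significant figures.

μ = 0.41, τ = 25.4

The p-quantile of Normal(μ,σ) is μ + z_p·σ, with z_{0.2} = -0.8416 and z_{0.66} = 0.4125.
Eliminate σ: μ = (z₂·x₁ − z₁·x₂)/(z₂ − z₁) = (0.4125·0.238 − (-0.8416)·0.487)/1.254 = 0.41.
Then σ = (x₂ − x₁)/(z₂ − z₁) = (0.487 − 0.238)/1.254 = 0.20.
Precision τ = 1/σ² = 1/0.1986² = 25.4.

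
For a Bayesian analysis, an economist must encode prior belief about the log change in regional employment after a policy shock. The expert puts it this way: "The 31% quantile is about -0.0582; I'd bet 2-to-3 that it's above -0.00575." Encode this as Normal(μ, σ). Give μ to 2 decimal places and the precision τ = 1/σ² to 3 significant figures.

The p-quantile of Normal(μ,σ) is μ + z_p·σ, with z_{0.31} = -0.4959 and z_{0.6} = 0.2533.
Eliminate σ: μ = (z₂·x₁ − z₁·x₂)/(z₂ − z₁) = (0.2533·-0.0582 − (-0.4959)·-0.00575)/0.7492 = -0.02.
Then σ = (x₂ − x₁)/(z₂ − z₁) = (-0.00575 − -0.0582)/0.7492 = 0.07.
Precision τ = 1/σ² = 1/0.07001² = 204.

μ = -0.02, τ = 204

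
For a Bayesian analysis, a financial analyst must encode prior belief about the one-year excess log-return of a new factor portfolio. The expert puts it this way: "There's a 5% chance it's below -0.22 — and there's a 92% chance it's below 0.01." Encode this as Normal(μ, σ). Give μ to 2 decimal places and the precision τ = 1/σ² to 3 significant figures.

The p-quantile of Normal(μ,σ) is μ + z_p·σ, with z_{0.05} = -1.645 and z_{0.92} = 1.405.
Eliminate σ: μ = (z₂·x₁ − z₁·x₂)/(z₂ − z₁) = (1.405·-0.22 − (-1.645)·0.01)/3.05 = -0.10.
Then σ = (x₂ − x₁)/(z₂ − z₁) = (0.01 − -0.22)/3.05 = 0.08.
Precision τ = 1/σ² = 1/0.07541² = 176.

μ = -0.10, τ = 176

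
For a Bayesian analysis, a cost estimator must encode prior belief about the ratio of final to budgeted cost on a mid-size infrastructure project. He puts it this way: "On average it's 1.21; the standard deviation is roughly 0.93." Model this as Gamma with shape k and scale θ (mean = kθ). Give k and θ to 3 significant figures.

For Gamma(k, scale θ): mean = kθ, variance = kθ², so CV = 1/√k.
CV = SD/mean = 0.93/1.21 = 0.7686, hence k = 1/CV² = 1.69.
Then θ = mean/k = 1.21/1.69 = 0.715.

k ≈ 1.69, θ ≈ 0.715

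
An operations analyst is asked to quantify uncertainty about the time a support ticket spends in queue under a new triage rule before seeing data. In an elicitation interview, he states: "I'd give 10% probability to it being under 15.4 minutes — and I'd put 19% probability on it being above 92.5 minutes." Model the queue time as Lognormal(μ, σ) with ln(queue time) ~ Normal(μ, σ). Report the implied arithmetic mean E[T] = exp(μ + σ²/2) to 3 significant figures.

E[T] ≈ 63 minutes

If T ~ Lognormal(μ,σ) then ln T ~ Normal(μ,σ), so the p-quantile of ln T is μ + z_p·σ.
ln(15.4) = 2.734 and ln(92.5) = 4.527; z_{0.1} = -1.282, z_{0.81} = 0.8779.
σ = (4.527 − 2.734)/(0.8779 − (-1.282)) = 0.830.
μ = 2.734 − (-1.282)·0.830 = 3.798.
E[T] = exp(μ + σ²/2) = exp(3.798 + 0.3446) = 63 minutes.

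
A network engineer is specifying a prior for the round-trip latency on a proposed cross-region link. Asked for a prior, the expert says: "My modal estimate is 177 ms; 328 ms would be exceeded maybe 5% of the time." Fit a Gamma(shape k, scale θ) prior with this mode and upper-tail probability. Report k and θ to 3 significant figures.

Gamma(k,θ) with k>1 has mode (k−1)θ, so θ = 177/(k−1).
Need P(X < 328) = 0.95 with θ tied to k this way. Start at k = 2, θ = 177: P(X<328) ≈ 0.553.
Too low — raise k to concentrate. Iterating converges to k ≈ 8.31.
Then θ = 177/(8.31−1) ≈ 24.2.

k ≈ 8.31, θ ≈ 24.2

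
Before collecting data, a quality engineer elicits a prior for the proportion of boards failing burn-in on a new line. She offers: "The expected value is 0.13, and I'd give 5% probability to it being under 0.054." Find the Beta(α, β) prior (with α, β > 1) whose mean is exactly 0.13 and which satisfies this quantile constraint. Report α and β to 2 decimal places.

α ≈ 4.98, β ≈ 33.35

With mean 0.13 fixed, write α = 0.13s, β = 0.87s where s = α+β.
Need P(θ < 0.054) = 0.05 under Beta(0.13s, 0.87s). Normal approximation: (q−m)/√(m(1−m)/s) ≈ z_{0.05} = -1.64, so s ≈ 0.13·0.87·(-1.64)²/(0.054−0.13)² = 53.0.
At s = 53.0: P(θ<0.054) ≈ 0.024. Adjusting to match 0.05 gives s ≈ 38.34.
So α = 0.13·38.34 ≈ 4.98, β = 0.87·38.34 ≈ 33.35.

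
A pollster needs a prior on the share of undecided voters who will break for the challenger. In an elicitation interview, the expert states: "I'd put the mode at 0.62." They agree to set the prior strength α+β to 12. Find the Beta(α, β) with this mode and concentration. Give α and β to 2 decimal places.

α = 7.20, β = 4.80

For α,β > 1 the Beta mode is (α−1)/(α+β−2). With α+β = 12, the mode is (α−1)/10.
Set (α−1)/10 = 0.62 → α = 1 + 0.62·10 = 7.20.
β = 12 − α = 4.80.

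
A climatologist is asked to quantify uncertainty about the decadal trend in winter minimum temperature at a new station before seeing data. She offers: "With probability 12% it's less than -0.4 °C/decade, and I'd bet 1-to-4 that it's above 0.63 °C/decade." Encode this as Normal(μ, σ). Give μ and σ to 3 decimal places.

μ = 0.200, σ = 0.511

The p-quantile of Normal(μ,σ) is μ + z_p·σ, with z_{0.12} = -1.175 and z_{0.8} = 0.8416.
Eliminate σ: μ = (z₂·x₁ − z₁·x₂)/(z₂ − z₁) = (0.8416·-0.4 − (-1.175)·0.63)/2.017 = 0.200.
Then σ = (x₂ − x₁)/(z₂ − z₁) = (0.63 − -0.4)/2.017 = 0.511.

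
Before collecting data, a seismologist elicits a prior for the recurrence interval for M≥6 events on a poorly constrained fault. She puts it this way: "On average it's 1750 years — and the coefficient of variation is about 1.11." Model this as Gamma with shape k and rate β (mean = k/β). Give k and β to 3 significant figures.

For Gamma(k, rate β): mean = k/β, variance = k/β², so CV = 1/√k.
CV = 1.11, hence k = 1/CV² = 0.812.
Then β = k/mean = 0.812/1750 = 0.000464.

k ≈ 0.812, β ≈ 0.000464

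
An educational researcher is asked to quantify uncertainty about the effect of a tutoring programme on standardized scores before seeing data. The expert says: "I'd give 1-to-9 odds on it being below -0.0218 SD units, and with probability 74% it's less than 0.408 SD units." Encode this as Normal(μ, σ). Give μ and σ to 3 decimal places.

μ = 0.264, σ = 0.223

The p-quantile of Normal(μ,σ) is μ + z_p·σ, with z_{0.1} = -1.282 and z_{0.74} = 0.6433.
Eliminate σ: μ = (z₂·x₁ − z₁·x₂)/(z₂ − z₁) = (0.6433·-0.0218 − (-1.282)·0.408)/1.925 = 0.264.
Then σ = (x₂ − x₁)/(z₂ − z₁) = (0.408 − -0.0218)/1.925 = 0.223.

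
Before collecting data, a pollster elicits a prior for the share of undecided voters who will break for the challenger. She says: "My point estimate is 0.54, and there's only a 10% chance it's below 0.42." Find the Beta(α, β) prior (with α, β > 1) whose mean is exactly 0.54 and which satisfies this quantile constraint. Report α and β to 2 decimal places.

With mean 0.54 fixed, write α = 0.54s, β = 0.46s where s = α+β.
Need P(θ < 0.42) = 0.1 under Beta(0.54s, 0.46s). Normal approximation: (q−m)/√(m(1−m)/s) ≈ z_{0.1} = -1.28, so s ≈ 0.54·0.46·(-1.28)²/(0.42−0.54)² = 28.3.
At s = 28.3: P(θ<0.42) ≈ 0.100. Adjusting to match 0.1 gives s ≈ 28.29.
So α = 0.54·28.29 ≈ 15.28, β = 0.46·28.29 ≈ 13.01.

α ≈ 15.28, β ≈ 13.01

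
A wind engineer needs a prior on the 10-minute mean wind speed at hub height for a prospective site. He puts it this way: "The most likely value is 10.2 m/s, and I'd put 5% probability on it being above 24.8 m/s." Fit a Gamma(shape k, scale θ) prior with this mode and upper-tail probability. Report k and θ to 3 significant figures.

Gamma(k,θ) with k>1 has mode (k−1)θ, so θ = 10.2/(k−1).
Need P(X < 24.8) = 0.95 with θ tied to k this way. Start at k = 2, θ = 10.2: P(X<24.8) ≈ 0.698.
Too low — raise k to concentrate. Iterating converges to k ≈ 4.45.
Then θ = 10.2/(4.45−1) ≈ 2.96.

k ≈ 4.45, θ ≈ 2.96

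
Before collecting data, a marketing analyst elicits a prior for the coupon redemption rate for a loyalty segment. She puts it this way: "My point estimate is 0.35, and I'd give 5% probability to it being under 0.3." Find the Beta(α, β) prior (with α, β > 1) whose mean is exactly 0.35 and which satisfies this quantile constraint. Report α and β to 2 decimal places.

α ≈ 83.42, β ≈ 154.92

With mean 0.35 fixed, write α = 0.35s, β = 0.65s where s = α+β.
Need P(θ < 0.3) = 0.05 under Beta(0.35s, 0.65s). Normal approximation: (q−m)/√(m(1−m)/s) ≈ z_{0.05} = -1.64, so s ≈ 0.35·0.65·(-1.64)²/(0.3−0.35)² = 246.2.
At s = 246.2: P(θ<0.3) ≈ 0.047. Adjusting to match 0.05 gives s ≈ 238.34.
So α = 0.35·238.34 ≈ 83.42, β = 0.65·238.34 ≈ 154.92.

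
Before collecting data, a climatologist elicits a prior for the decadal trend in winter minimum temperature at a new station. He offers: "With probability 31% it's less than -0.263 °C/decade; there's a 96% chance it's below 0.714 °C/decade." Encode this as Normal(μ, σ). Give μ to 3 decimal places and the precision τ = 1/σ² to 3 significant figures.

The p-quantile of Normal(μ,σ) is μ + z_p·σ, with z_{0.31} = -0.4959 and z_{0.96} = 1.751.
Eliminate σ: μ = (z₂·x₁ − z₁·x₂)/(z₂ − z₁) = (1.751·-0.263 − (-0.4959)·0.714)/2.247 = -0.047.
Then σ = (x₂ − x₁)/(z₂ − z₁) = (0.714 − -0.263)/2.247 = 0.435.
Precision τ = 1/σ² = 1/0.4349² = 5.29.

μ = -0.047, τ = 5.29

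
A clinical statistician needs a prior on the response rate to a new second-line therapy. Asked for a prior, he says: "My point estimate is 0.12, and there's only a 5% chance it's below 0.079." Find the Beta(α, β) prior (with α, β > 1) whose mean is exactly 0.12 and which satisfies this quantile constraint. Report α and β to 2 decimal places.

α ≈ 17.47, β ≈ 128.12

With mean 0.12 fixed, write α = 0.12s, β = 0.88s where s = α+β.
Need P(θ < 0.079) = 0.05 under Beta(0.12s, 0.88s). Normal approximation: (q−m)/√(m(1−m)/s) ≈ z_{0.05} = -1.64, so s ≈ 0.12·0.88·(-1.64)²/(0.079−0.12)² = 170.0.
At s = 170.0: P(θ<0.079) ≈ 0.037. Adjusting to match 0.05 gives s ≈ 145.59.
So α = 0.12·145.59 ≈ 17.47, β = 0.88·145.59 ≈ 128.12.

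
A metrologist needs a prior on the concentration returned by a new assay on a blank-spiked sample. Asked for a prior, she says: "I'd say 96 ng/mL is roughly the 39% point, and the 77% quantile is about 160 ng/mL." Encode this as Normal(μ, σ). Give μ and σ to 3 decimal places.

μ = 113.557, σ = 62.858

The p-quantile of Normal(μ,σ) is μ + z_p·σ, with z_{0.39} = -0.2793 and z_{0.77} = 0.7388.
Eliminate σ: μ = (z₂·x₁ − z₁·x₂)/(z₂ − z₁) = (0.7388·96 − (-0.2793)·160)/1.018 = 113.557.
Then σ = (x₂ − x₁)/(z₂ − z₁) = (160 − 96)/1.018 = 62.858.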